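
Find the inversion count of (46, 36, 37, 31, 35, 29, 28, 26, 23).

34

Element-by-element contributions:
46: 8
36: 6
37: 6
31: 4
35: 4
29: 3
28: 2
26: 1
23: 0
Sum: 8 + 6 + 6 + 4 + 4 + 3 + 2 + 1 + 0 = 34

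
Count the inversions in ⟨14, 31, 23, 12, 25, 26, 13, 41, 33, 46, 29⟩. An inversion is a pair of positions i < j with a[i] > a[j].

16 out-of-order pairs

Element-by-element contributions:
14 → 12, 13 → 2
31 → 23, 12, 25, 26, 13, 29 → 6
23 → 12, 13 → 2
12 → none → 0
25 → 13 → 1
26 → 13 → 1
13 → none → 0
41 → 33, 29 → 2
33 → 29 → 1
46 → 29 → 1
29 → none → 0
Sum: 2 + 6 + 2 + 0 + 1 + 1 + 0 + 2 + 1 + 1 + 0 = 16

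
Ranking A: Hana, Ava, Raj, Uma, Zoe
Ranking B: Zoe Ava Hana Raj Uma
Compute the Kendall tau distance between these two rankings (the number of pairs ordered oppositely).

5

Assign each item its position (1..5) in the first ordering, then rewrite the second ordering as that position sequence:
positions: Hana→1, Ava→2, Raj→3, Uma→4, Zoe→5
second ordering as positions: [5, 2, 1, 3, 4]
Discordant pairs = inversions in this position sequence.
5: 2, 1, 3, 4 → 4
2: 1 → 1
1: 0
3: 0
4: 0
Total: 4 + 1 + 0 + 0 + 0 = 5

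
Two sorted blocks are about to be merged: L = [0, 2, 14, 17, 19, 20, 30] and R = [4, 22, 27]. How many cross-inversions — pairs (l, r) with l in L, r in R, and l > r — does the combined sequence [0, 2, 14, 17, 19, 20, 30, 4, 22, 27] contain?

Count, for every r in R, how many entries of L exceed r:
r = 4: 14, 17, 19, 20, 30 → 5
r = 22: 30 → 1
r = 27: 30 → 1
Cross-inversions: 5 + 1 + 1 = 7

7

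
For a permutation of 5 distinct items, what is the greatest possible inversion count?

A reversed (strictly descending) arrangement makes every pair an inversion, giving C(5, 2) inversions.
C(5, 2) = 5·4/2 = 10

10 inversions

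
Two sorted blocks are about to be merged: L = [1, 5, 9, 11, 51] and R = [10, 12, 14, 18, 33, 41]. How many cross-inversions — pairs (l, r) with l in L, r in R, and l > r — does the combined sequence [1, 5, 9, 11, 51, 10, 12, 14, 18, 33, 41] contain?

7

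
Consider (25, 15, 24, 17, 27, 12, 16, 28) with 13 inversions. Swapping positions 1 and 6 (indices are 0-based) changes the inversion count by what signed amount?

Positions 1 and 6 hold 15 and 16; after swapping, the array is [25, 16, 24, 17, 27, 12, 15, 28].
Count, for each position, how many later elements it exceeds:
25 → 16, 24, 17, 12, 15 → 5
16 → 12, 15 → 2
24 → 17, 12, 15 → 3
17 → 12, 15 → 2
27 → 12, 15 → 2
12 → none → 0
15 → none → 0
28 → none → 0
Sum: 5 + 2 + 3 + 2 + 2 + 0 + 0 + 0 = 14
Change: 14 − 13 = +1

+1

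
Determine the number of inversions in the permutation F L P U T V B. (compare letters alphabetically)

7 inversions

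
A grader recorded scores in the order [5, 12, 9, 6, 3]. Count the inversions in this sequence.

Sweep left to right; for each value list the smaller values that follow it:
5: 1
12: 3
9: 2
6: 1
3: 0
Sum: 1 + 3 + 2 + 1 + 0 = 7

7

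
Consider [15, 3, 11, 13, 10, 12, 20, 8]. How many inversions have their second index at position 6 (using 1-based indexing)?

2 such elements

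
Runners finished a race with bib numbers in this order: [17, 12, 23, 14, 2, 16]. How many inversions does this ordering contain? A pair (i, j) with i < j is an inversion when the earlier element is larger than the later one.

9

Count, for each position, how many later elements it exceeds:
17 → 12, 14, 2, 16 → 4
12 → 2 → 1
23 → 14, 2, 16 → 3
14 → 2 → 1
2 → none → 0
16 → none → 0
Sum: 4 + 1 + 3 + 1 + 0 + 0 = 9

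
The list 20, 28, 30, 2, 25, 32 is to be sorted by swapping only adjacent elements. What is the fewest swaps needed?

Minimum adjacent swaps = number of inversions (each swap of adjacent out-of-order elements removes one inversion and no swap can remove more).
Count inversions — for each element, later elements that are smaller:
20: 2 → 1
28: 2, 25 → 2
30: 2, 25 → 2
2: none → 0
25: none → 0
32: none → 0
Total inversions: 1 + 2 + 2 + 0 + 0 + 0 = 5

5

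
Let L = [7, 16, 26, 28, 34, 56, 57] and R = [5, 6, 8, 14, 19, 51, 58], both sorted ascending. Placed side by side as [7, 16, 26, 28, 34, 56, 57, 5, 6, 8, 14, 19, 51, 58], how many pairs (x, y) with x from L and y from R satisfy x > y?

Count, for every r in R, how many entries of L exceed r:
r = 5: 7, 16, 26, 28, 34, 56, 57 → 7
r = 6: 7, 16, 26, 28, 34, 56, 57 → 7
r = 8: 16, 26, 28, 34, 56, 57 → 6
r = 14: 16, 26, 28, 34, 56, 57 → 6
r = 19: 26, 28, 34, 56, 57 → 5
r = 51: 56, 57 → 2
r = 58: none → 0
Cross-inversions: 7 + 7 + 6 + 6 + 5 + 2 + 0 = 33

33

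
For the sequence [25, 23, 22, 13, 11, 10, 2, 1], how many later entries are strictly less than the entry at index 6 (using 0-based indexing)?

1

The element at index 6 is 2.
Elements after it: 1
Those smaller than 2: 1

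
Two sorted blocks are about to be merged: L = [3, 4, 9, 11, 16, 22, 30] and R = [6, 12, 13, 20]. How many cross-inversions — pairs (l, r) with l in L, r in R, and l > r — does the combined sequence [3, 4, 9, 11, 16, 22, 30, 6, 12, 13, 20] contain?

13

For each element r of the right run, count left-run elements greater than r:
r = 6: 9, 11, 16, 22, 30 → 5
r = 12: 16, 22, 30 → 3
r = 13: 16, 22, 30 → 3
r = 20: 22, 30 → 2
Cross-inversions: 5 + 3 + 3 + 2 = 13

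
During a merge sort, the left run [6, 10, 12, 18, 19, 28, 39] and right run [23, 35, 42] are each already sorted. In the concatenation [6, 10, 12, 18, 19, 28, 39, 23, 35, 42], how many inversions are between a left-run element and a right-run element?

Count, for every r in R, how many entries of L exceed r:
r = 23: 28, 39 → 2
r = 35: 39 → 1
r = 42: none → 0
Cross-inversions: 2 + 1 + 0 = 3

3 split inversions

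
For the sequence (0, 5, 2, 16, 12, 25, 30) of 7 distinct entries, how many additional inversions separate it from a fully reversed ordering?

19 inversions short

Maximum inversions for 7 distinct elements is C(7, 2) = 7·6/2 = 21.
Current inversions — for each element, count later smaller elements:
0: 0
5: 1
2: 0
16: 1
12: 0
25: 0
30: 0
Current total: 0 + 1 + 0 + 1 + 0 + 0 + 0 = 2
Shortfall: 21 − 2 = 19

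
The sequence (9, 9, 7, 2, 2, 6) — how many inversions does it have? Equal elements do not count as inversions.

Count, for each position, how many later elements it exceeds:
9: 4
9: 4
7: 3
2: 0
2: 0
6: 0
Sum: 4 + 4 + 3 + 0 + 0 + 0 = 11

There are 11 inversions.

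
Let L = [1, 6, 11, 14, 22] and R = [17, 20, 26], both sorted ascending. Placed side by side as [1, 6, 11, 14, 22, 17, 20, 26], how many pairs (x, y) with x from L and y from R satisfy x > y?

Take each right-half value and tally the left-half values above it:
r = 17: 22 → 1
r = 20: 22 → 1
r = 26: none → 0
Cross-inversions: 1 + 1 + 0 = 2

2 split inversions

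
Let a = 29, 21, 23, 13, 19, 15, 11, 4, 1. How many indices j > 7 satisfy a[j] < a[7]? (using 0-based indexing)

The element at index 7 is 4.
Elements after it: 1
Those smaller than 4: 1

1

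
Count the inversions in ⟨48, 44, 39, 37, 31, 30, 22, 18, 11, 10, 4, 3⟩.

Element-by-element contributions:
48: 11
44: 10
39: 9
37: 8
31: 7
30: 6
22: 5
18: 4
11: 3
10: 2
4: 1
3: 0
Sum: 11 + 10 + 9 + 8 + 7 + 6 + 5 + 4 + 3 + 2 + 1 + 0 = 66

There are 66 inversions.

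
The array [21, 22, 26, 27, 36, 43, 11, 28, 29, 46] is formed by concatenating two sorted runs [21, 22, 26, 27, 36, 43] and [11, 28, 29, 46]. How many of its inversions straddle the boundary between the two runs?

Split inversions: 10

Take each right-half value and tally the left-half values above it:
r = 11: 21, 22, 26, 27, 36, 43 → 6
r = 28: 36, 43 → 2
r = 29: 36, 43 → 2
r = 46: none → 0
Cross-inversions: 6 + 2 + 2 + 0 = 10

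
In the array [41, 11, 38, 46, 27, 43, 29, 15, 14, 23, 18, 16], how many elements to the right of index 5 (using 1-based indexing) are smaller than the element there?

5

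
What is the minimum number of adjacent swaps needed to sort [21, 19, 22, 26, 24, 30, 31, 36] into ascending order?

Minimum adjacent swaps = number of inversions (each swap of adjacent out-of-order elements removes one inversion and no swap can remove more).
Count inversions — for each element, later elements that are smaller:
21: 19 → 1
19: none → 0
22: none → 0
26: 24 → 1
24: none → 0
30: none → 0
31: none → 0
36: none → 0
Total inversions: 1 + 0 + 0 + 1 + 0 + 0 + 0 + 0 = 2

2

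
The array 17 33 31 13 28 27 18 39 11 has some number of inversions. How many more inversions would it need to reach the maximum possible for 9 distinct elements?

15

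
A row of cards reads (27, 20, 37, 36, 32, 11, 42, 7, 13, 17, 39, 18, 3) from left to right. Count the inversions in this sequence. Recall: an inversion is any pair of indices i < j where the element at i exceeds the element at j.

Element-by-element contributions:
27 → 20, 11, 7, 13, 17, 18, 3 → 7
20 → 11, 7, 13, 17, 18, 3 → 6
37 → 36, 32, 11, 7, 13, 17, 18, 3 → 8
36 → 32, 11, 7, 13, 17, 18, 3 → 7
32 → 11, 7, 13, 17, 18, 3 → 6
11 → 7, 3 → 2
42 → 7, 13, 17, 39, 18, 3 → 6
7 → 3 → 1
13 → 3 → 1
17 → 3 → 1
39 → 18, 3 → 2
18 → 3 → 1
3 → none → 0
Sum: 7 + 6 + 8 + 7 + 6 + 2 + 6 + 1 + 1 + 1 + 2 + 1 + 0 = 48

48 inversions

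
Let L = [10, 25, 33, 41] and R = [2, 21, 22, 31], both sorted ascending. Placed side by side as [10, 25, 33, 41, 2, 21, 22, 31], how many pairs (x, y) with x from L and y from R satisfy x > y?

Take each right-half value and tally the left-half values above it:
r = 2: 10, 25, 33, 41 → 4
r = 21: 25, 33, 41 → 3
r = 22: 25, 33, 41 → 3
r = 31: 33, 41 → 2
Cross-inversions: 4 + 3 + 3 + 2 = 12

12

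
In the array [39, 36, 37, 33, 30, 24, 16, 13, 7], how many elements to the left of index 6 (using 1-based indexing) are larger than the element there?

5

The element at index 6 is 24.
Elements before it: 39, 36, 37, 33, 30
Those larger than 24: 39, 36, 37, 33, 30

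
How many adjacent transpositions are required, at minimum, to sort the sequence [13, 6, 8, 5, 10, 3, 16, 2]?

The minimum number of adjacent swaps to sort an array equals its inversion count, since every such swap removes exactly one inversion.
Count inversions — for each element, later elements that are smaller:
13: 6, 8, 5, 10, 3, 2 → 6
6: 5, 3, 2 → 3
8: 5, 3, 2 → 3
5: 3, 2 → 2
10: 3, 2 → 2
3: 2 → 1
16: 2 → 1
2: none → 0
Total inversions: 6 + 3 + 3 + 2 + 2 + 1 + 1 + 0 = 18

Swaps: 18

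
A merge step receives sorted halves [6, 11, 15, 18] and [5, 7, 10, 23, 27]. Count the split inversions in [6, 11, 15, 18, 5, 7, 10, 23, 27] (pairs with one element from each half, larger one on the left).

10

Count, for every r in R, how many entries of L exceed r:
r = 5: 6, 11, 15, 18 → 4
r = 7: 11, 15, 18 → 3
r = 10: 11, 15, 18 → 3
r = 23: none → 0
r = 27: none → 0
Cross-inversions: 4 + 3 + 3 + 0 + 0 = 10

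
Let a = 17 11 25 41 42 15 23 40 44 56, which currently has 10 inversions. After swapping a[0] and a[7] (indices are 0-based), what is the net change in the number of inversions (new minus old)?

+5

Positions 0 and 7 hold 17 and 40; after swapping, the array is [40, 11, 25, 41, 42, 15, 23, 17, 44, 56].
Sweep left to right; for each value list the smaller values that follow it:
40 → 11, 25, 15, 23, 17 → 5
11 → none → 0
25 → 15, 23, 17 → 3
41 → 15, 23, 17 → 3
42 → 15, 23, 17 → 3
15 → none → 0
23 → 17 → 1
17 → none → 0
44 → none → 0
56 → none → 0
Sum: 5 + 0 + 3 + 3 + 3 + 0 + 1 + 0 + 0 + 0 = 15
Change: 15 − 10 = +5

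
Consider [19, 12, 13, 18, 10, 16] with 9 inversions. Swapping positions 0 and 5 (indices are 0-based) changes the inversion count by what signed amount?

-3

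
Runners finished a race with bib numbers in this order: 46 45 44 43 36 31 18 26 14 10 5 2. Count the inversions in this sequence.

Sweep left to right; for each value list the smaller values that follow it:
46: 11
45: 10
44: 9
43: 8
36: 7
31: 6
18: 4
26: 4
14: 3
10: 2
5: 1
2: 0
Sum: 11 + 10 + 9 + 8 + 7 + 6 + 4 + 4 + 3 + 2 + 1 + 0 = 65

65 inversions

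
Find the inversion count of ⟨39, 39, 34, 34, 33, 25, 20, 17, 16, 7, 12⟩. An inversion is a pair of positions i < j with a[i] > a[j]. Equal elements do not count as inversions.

Count, for each position, how many later elements it exceeds:
39 → 34, 34, 33, 25, 20, 17, 16, 7, 12 → 9
39 → 34, 34, 33, 25, 20, 17, 16, 7, 12 → 9
34 → 33, 25, 20, 17, 16, 7, 12 → 7
34 → 33, 25, 20, 17, 16, 7, 12 → 7
33 → 25, 20, 17, 16, 7, 12 → 6
25 → 20, 17, 16, 7, 12 → 5
20 → 17, 16, 7, 12 → 4
17 → 16, 7, 12 → 3
16 → 7, 12 → 2
7 → none → 0
12 → none → 0
Sum: 9 + 9 + 7 + 7 + 6 + 5 + 4 + 3 + 2 + 0 + 0 = 52

52 out-of-order pairs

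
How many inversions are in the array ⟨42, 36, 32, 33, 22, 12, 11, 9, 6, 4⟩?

44

For each element, count later entries that are smaller:
42 → 36, 32, 33, 22, 12, 11, 9, 6, 4 → 9
36 → 32, 33, 22, 12, 11, 9, 6, 4 → 8
32 → 22, 12, 11, 9, 6, 4 → 6
33 → 22, 12, 11, 9, 6, 4 → 6
22 → 12, 11, 9, 6, 4 → 5
12 → 11, 9, 6, 4 → 4
11 → 9, 6, 4 → 3
9 → 6, 4 → 2
6 → 4 → 1
4 → none → 0
Sum: 9 + 8 + 6 + 6 + 5 + 4 + 3 + 2 + 1 + 0 = 44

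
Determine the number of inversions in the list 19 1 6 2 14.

5

Out-of-order index pairs (1-indexed):
(1,2): 19 > 1
(1,3): 19 > 6
(1,4): 19 > 2
(1,5): 19 > 14
(3,4): 6 > 2
That's 5 pairs.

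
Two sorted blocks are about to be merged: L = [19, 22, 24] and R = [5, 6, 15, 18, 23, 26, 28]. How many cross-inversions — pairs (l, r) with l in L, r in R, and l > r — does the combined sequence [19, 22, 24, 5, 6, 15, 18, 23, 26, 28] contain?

Take each right-half value and tally the left-half values above it:
r = 5: 19, 22, 24 → 3
r = 6: 19, 22, 24 → 3
r = 15: 19, 22, 24 → 3
r = 18: 19, 22, 24 → 3
r = 23: 24 → 1
r = 26: none → 0
r = 28: none → 0
Cross-inversions: 3 + 3 + 3 + 3 + 1 + 0 + 0 = 13

13 cross-inversions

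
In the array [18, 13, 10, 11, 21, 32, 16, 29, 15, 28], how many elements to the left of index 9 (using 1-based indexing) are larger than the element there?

The element at index 9 is 15.
Elements before it: 18, 13, 10, 11, 21, 32, 16, 29
Those larger than 15: 18, 21, 32, 16, 29

5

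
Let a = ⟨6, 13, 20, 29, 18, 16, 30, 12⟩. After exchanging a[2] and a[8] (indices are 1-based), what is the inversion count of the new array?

10

Positions 2 and 8 hold 13 and 12; after swapping, the array is [6, 12, 20, 29, 18, 16, 30, 13].
Sweep left to right; for each value list the smaller values that follow it:
6: 0
12: 0
20: 3
29: 3
18: 2
16: 1
30: 1
13: 0
Sum: 0 + 0 + 3 + 3 + 2 + 1 + 1 + 0 = 10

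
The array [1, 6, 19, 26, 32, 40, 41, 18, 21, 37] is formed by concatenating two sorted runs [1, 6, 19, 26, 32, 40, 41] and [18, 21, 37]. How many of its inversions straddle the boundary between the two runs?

11

Take each right-half value and tally the left-half values above it:
r = 18: 19, 26, 32, 40, 41 → 5
r = 21: 26, 32, 40, 41 → 4
r = 37: 40, 41 → 2
Cross-inversions: 5 + 4 + 2 = 11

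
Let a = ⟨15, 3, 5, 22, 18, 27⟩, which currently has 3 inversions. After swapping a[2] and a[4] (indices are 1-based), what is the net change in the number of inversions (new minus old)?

Positions 2 and 4 hold 3 and 22; after swapping, the array is [15, 22, 5, 3, 18, 27].
Sweep left to right; for each value list the smaller values that follow it:
15 → 5, 3 → 2
22 → 5, 3, 18 → 3
5 → 3 → 1
3 → none → 0
18 → none → 0
27 → none → 0
Sum: 2 + 3 + 1 + 0 + 0 + 0 = 6
Change: 6 − 3 = +3

+3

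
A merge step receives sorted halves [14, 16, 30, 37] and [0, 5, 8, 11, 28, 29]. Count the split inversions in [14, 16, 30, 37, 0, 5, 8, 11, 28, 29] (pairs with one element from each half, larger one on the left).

20 cross-inversions

Take each right-half value and tally the left-half values above it:
r = 0: 14, 16, 30, 37 → 4
r = 5: 14, 16, 30, 37 → 4
r = 8: 14, 16, 30, 37 → 4
r = 11: 14, 16, 30, 37 → 4
r = 28: 30, 37 → 2
r = 29: 30, 37 → 2
Cross-inversions: 4 + 4 + 4 + 4 + 2 + 2 = 20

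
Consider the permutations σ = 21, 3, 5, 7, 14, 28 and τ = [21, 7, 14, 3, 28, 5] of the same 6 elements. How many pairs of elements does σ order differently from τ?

Discordant pairs: 5

Assign each item its position (1..6) in the first ordering, then rewrite the second ordering as that position sequence:
positions: 21→1, 3→2, 5→3, 7→4, 14→5, 28→6
second ordering as positions: [1, 4, 5, 2, 6, 3]
Discordant pairs = inversions in this position sequence.
1: 0
4: 2, 3 → 2
5: 2, 3 → 2
2: 0
6: 3 → 1
3: 0
Total: 0 + 2 + 2 + 0 + 1 + 0 = 5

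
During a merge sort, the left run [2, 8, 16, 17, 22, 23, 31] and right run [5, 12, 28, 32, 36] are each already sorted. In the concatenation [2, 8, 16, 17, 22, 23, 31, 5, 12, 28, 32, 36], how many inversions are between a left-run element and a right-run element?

For each element r of the right run, count left-run elements greater than r:
r = 5: 8, 16, 17, 22, 23, 31 → 6
r = 12: 16, 17, 22, 23, 31 → 5
r = 28: 31 → 1
r = 32: none → 0
r = 36: none → 0
Cross-inversions: 6 + 5 + 1 + 0 + 0 = 12

12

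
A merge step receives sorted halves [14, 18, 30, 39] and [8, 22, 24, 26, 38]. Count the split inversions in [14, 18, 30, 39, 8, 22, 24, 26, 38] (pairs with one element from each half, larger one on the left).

11

Count, for every r in R, how many entries of L exceed r:
r = 8: 14, 18, 30, 39 → 4
r = 22: 30, 39 → 2
r = 24: 30, 39 → 2
r = 26: 30, 39 → 2
r = 38: 39 → 1
Cross-inversions: 4 + 2 + 2 + 2 + 1 = 11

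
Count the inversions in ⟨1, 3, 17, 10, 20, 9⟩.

Count, for each position, how many later elements it exceeds:
1: 0
3: 0
17: 2
10: 1
20: 1
9: 0
Sum: 0 + 0 + 2 + 1 + 1 + 0 = 4

4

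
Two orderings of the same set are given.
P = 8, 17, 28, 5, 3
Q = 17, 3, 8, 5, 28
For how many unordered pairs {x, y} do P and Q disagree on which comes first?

There are 5 disagreeing pairs.

Assign each item its position (1..5) in the first ordering, then rewrite the second ordering as that position sequence:
positions: 8→1, 17→2, 28→3, 5→4, 3→5
second ordering as positions: [2, 5, 1, 4, 3]
Discordant pairs = inversions in this position sequence.
2: 1 → 1
5: 1, 4, 3 → 3
1: 0
4: 3 → 1
3: 0
Total: 1 + 3 + 0 + 1 + 0 = 5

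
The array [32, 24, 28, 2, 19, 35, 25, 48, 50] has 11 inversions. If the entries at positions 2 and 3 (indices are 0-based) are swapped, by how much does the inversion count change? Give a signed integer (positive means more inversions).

-1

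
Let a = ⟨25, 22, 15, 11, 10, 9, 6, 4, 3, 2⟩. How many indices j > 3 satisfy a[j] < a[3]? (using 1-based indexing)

The element at index 3 is 15.
Elements after it: 11, 10, 9, 6, 4, 3, 2
Those smaller than 15: 11, 10, 9, 6, 4, 3, 2

7 such elements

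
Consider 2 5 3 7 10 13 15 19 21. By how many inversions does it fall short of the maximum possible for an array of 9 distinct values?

Maximum inversions for 9 distinct elements is C(9, 2) = 9·8/2 = 36.
Current inversions — for each element, count later smaller elements:
2: 0
5: 1
3: 0
7: 0
10: 0
13: 0
15: 0
19: 0
21: 0
Current total: 0 + 1 + 0 + 0 + 0 + 0 + 0 + 0 + 0 = 1
Shortfall: 36 − 1 = 35

35 inversions short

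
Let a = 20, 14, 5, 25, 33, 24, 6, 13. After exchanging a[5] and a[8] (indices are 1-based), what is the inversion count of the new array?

12

Positions 5 and 8 hold 33 and 13; after swapping, the array is [20, 14, 5, 25, 13, 24, 6, 33].
For each element, count later entries that are smaller:
20: 4
14: 3
5: 0
25: 3
13: 1
24: 1
6: 0
33: 0
Sum: 4 + 3 + 0 + 3 + 1 + 1 + 0 + 0 = 12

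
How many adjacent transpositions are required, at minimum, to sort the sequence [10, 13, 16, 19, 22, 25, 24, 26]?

The minimum number of adjacent swaps to sort an array equals its inversion count, since every such swap removes exactly one inversion.
Count inversions — for each element, later elements that are smaller:
10: none → 0
13: none → 0
16: none → 0
19: none → 0
22: none → 0
25: 24 → 1
24: none → 0
26: none → 0
Total inversions: 0 + 0 + 0 + 0 + 0 + 1 + 0 + 0 = 1

1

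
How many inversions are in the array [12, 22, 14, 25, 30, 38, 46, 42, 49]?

2

Element-by-element contributions:
12: 0
22: 1
14: 0
25: 0
30: 0
38: 0
46: 1
42: 0
49: 0
Sum: 0 + 1 + 0 + 0 + 0 + 0 + 1 + 0 + 0 = 2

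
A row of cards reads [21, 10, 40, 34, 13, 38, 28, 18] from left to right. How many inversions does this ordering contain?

14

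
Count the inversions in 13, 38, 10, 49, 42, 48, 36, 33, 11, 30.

Element-by-element contributions:
13: 2
38: 5
10: 0
49: 6
42: 4
48: 4
36: 3
33: 2
11: 0
30: 0
Sum: 2 + 5 + 0 + 6 + 4 + 4 + 3 + 2 + 0 + 0 = 26

26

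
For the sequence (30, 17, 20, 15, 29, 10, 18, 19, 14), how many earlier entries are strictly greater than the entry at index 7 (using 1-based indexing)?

3 such elements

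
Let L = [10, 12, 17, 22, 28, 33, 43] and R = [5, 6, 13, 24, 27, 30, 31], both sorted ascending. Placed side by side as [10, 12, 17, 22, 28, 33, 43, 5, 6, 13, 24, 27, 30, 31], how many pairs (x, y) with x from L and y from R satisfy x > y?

Take each right-half value and tally the left-half values above it:
r = 5: 10, 12, 17, 22, 28, 33, 43 → 7
r = 6: 10, 12, 17, 22, 28, 33, 43 → 7
r = 13: 17, 22, 28, 33, 43 → 5
r = 24: 28, 33, 43 → 3
r = 27: 28, 33, 43 → 3
r = 30: 33, 43 → 2
r = 31: 33, 43 → 2
Cross-inversions: 7 + 7 + 5 + 3 + 3 + 2 + 2 = 29

29 split inversions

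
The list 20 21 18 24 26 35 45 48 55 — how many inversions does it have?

For each element, count later entries that are smaller:
20: 1
21: 1
18: 0
24: 0
26: 0
35: 0
45: 0
48: 0
55: 0
Sum: 1 + 1 + 0 + 0 + 0 + 0 + 0 + 0 + 0 = 2

2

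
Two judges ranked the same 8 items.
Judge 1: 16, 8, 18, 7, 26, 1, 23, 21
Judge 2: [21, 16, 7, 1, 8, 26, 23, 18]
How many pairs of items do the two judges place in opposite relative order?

14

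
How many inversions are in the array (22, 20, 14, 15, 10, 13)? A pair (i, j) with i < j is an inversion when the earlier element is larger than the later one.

There are 13 inversions.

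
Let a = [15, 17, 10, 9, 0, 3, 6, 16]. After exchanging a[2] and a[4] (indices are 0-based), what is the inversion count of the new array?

15

Positions 2 and 4 hold 10 and 0; after swapping, the array is [15, 17, 0, 9, 10, 3, 6, 16].
Sweep left to right; for each value list the smaller values that follow it:
15: 5
17: 6
0: 0
9: 2
10: 2
3: 0
6: 0
16: 0
Sum: 5 + 6 + 0 + 2 + 2 + 0 + 0 + 0 = 15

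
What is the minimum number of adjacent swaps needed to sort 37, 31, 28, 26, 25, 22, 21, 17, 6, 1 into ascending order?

Minimum adjacent swaps = number of inversions (each swap of adjacent out-of-order elements removes one inversion and no swap can remove more).
Count inversions — for each element, later elements that are smaller:
37: 31, 28, 26, 25, 22, 21, 17, 6, 1 → 9
31: 28, 26, 25, 22, 21, 17, 6, 1 → 8
28: 26, 25, 22, 21, 17, 6, 1 → 7
26: 25, 22, 21, 17, 6, 1 → 6
25: 22, 21, 17, 6, 1 → 5
22: 21, 17, 6, 1 → 4
21: 17, 6, 1 → 3
17: 6, 1 → 2
6: 1 → 1
1: none → 0
Total inversions: 9 + 8 + 7 + 6 + 5 + 4 + 3 + 2 + 1 + 0 = 45

45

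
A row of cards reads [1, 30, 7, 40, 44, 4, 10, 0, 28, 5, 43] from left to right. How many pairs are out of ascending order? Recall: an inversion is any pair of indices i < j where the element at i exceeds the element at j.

Sweep left to right; for each value list the smaller values that follow it:
1 → 0 → 1
30 → 7, 4, 10, 0, 28, 5 → 6
7 → 4, 0, 5 → 3
40 → 4, 10, 0, 28, 5 → 5
44 → 4, 10, 0, 28, 5, 43 → 6
4 → 0 → 1
10 → 0, 5 → 2
0 → none → 0
28 → 5 → 1
5 → none → 0
43 → none → 0
Sum: 1 + 6 + 3 + 5 + 6 + 1 + 2 + 0 + 1 + 0 + 0 = 25

25 out-of-order pairs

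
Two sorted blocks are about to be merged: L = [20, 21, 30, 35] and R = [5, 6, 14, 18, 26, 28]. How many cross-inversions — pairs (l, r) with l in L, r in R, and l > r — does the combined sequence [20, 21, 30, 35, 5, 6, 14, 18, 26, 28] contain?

For each element r of the right run, count left-run elements greater than r:
r = 5: 20, 21, 30, 35 → 4
r = 6: 20, 21, 30, 35 → 4
r = 14: 20, 21, 30, 35 → 4
r = 18: 20, 21, 30, 35 → 4
r = 26: 30, 35 → 2
r = 28: 30, 35 → 2
Cross-inversions: 4 + 4 + 4 + 4 + 2 + 2 = 20

20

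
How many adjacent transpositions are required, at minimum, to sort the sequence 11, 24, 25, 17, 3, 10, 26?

10 adjacent swaps

Minimum adjacent swaps = number of inversions (each swap of adjacent out-of-order elements removes one inversion and no swap can remove more).
Count inversions — for each element, later elements that are smaller:
11: 3, 10 → 2
24: 17, 3, 10 → 3
25: 17, 3, 10 → 3
17: 3, 10 → 2
3: none → 0
10: none → 0
26: none → 0
Total inversions: 2 + 3 + 3 + 2 + 0 + 0 + 0 = 10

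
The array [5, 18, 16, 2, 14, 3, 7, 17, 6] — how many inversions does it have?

19 inversions

Sweep left to right; for each value list the smaller values that follow it:
5: 2
18: 7
16: 5
2: 0
14: 3
3: 0
7: 1
17: 1
6: 0
Sum: 2 + 7 + 5 + 0 + 3 + 0 + 1 + 1 + 0 = 19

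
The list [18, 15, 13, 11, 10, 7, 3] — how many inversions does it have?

21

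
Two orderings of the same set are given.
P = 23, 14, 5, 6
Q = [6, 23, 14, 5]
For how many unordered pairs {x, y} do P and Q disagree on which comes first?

3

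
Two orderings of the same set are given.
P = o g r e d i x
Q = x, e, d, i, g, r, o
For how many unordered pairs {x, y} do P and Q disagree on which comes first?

17

Assign each item its position (1..7) in the first ordering, then rewrite the second ordering as that position sequence:
positions: o→1, g→2, r→3, e→4, d→5, i→6, x→7
second ordering as positions: [7, 4, 5, 6, 2, 3, 1]
Discordant pairs = inversions in this position sequence.
7: 4, 5, 6, 2, 3, 1 → 6
4: 2, 3, 1 → 3
5: 2, 3, 1 → 3
6: 2, 3, 1 → 3
2: 1 → 1
3: 1 → 1
1: 0
Total: 6 + 3 + 3 + 3 + 1 + 1 + 0 = 17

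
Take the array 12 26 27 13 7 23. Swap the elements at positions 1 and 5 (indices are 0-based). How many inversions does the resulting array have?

Positions 1 and 5 hold 26 and 23; after swapping, the array is [12, 23, 27, 13, 7, 26].
Element-by-element contributions:
12 → 7 → 1
23 → 13, 7 → 2
27 → 13, 7, 26 → 3
13 → 7 → 1
7 → none → 0
26 → none → 0
Sum: 1 + 2 + 3 + 1 + 0 + 0 = 7

Inversions: 7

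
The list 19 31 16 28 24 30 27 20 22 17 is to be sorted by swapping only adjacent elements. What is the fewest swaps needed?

There are 27 swaps.

The minimum number of adjacent swaps to sort an array equals its inversion count, since every such swap removes exactly one inversion.
Count inversions — for each element, later elements that are smaller:
19: 16, 17 → 2
31: 16, 28, 24, 30, 27, 20, 22, 17 → 8
16: none → 0
28: 24, 27, 20, 22, 17 → 5
24: 20, 22, 17 → 3
30: 27, 20, 22, 17 → 4
27: 20, 22, 17 → 3
20: 17 → 1
22: 17 → 1
17: none → 0
Total inversions: 2 + 8 + 0 + 5 + 3 + 4 + 3 + 1 + 1 + 0 = 27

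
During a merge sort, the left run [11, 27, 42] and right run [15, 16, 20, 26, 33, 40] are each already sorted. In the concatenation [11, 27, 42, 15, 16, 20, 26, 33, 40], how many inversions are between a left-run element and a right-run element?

10

Count, for every r in R, how many entries of L exceed r:
r = 15: 27, 42 → 2
r = 16: 27, 42 → 2
r = 20: 27, 42 → 2
r = 26: 27, 42 → 2
r = 33: 42 → 1
r = 40: 42 → 1
Cross-inversions: 2 + 2 + 2 + 2 + 1 + 1 = 10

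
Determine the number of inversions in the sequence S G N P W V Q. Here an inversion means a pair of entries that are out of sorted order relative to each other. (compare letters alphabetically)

7 inversions

Out-of-order index pairs (1-indexed):
(1,2): S > G
(1,3): S > N
(1,4): S > P
(1,7): S > Q
(5,6): W > V
(5,7): W > Q
(6,7): V > Q
That's 7 pairs.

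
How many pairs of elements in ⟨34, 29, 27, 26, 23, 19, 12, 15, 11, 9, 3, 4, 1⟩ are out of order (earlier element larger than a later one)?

Count, for each position, how many later elements it exceeds:
34 → 29, 27, 26, 23, 19, 12, 15, 11, 9, 3, 4, 1 → 12
29 → 27, 26, 23, 19, 12, 15, 11, 9, 3, 4, 1 → 11
27 → 26, 23, 19, 12, 15, 11, 9, 3, 4, 1 → 10
26 → 23, 19, 12, 15, 11, 9, 3, 4, 1 → 9
23 → 19, 12, 15, 11, 9, 3, 4, 1 → 8
19 → 12, 15, 11, 9, 3, 4, 1 → 7
12 → 11, 9, 3, 4, 1 → 5
15 → 11, 9, 3, 4, 1 → 5
11 → 9, 3, 4, 1 → 4
9 → 3, 4, 1 → 3
3 → 1 → 1
4 → 1 → 1
1 → none → 0
Sum: 12 + 11 + 10 + 9 + 8 + 7 + 5 + 5 + 4 + 3 + 1 + 1 + 0 = 76

76 inversions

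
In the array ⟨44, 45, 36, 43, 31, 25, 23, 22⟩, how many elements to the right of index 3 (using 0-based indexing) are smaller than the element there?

4 such elements

The element at index 3 is 43.
Elements after it: 31, 25, 23, 22
Those smaller than 43: 31, 25, 23, 22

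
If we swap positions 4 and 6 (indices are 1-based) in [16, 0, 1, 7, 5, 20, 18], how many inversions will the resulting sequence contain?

7

Positions 4 and 6 hold 7 and 20; after swapping, the array is [16, 0, 1, 20, 5, 7, 18].
For each element, count later entries that are smaller:
16: 4
0: 0
1: 0
20: 3
5: 0
7: 0
18: 0
Sum: 4 + 0 + 0 + 3 + 0 + 0 + 0 = 7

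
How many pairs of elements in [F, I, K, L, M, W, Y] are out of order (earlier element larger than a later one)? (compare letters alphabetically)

0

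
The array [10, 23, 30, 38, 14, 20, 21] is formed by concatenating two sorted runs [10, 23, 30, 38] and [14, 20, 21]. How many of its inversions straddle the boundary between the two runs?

Count, for every r in R, how many entries of L exceed r:
r = 14: 23, 30, 38 → 3
r = 20: 23, 30, 38 → 3
r = 21: 23, 30, 38 → 3
Cross-inversions: 3 + 3 + 3 = 9

9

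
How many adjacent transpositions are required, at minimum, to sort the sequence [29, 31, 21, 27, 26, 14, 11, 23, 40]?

22 adjacent swaps

Minimum adjacent swaps = number of inversions (each swap of adjacent out-of-order elements removes one inversion and no swap can remove more).
Count inversions — for each element, later elements that are smaller:
29: 21, 27, 26, 14, 11, 23 → 6
31: 21, 27, 26, 14, 11, 23 → 6
21: 14, 11 → 2
27: 26, 14, 11, 23 → 4
26: 14, 11, 23 → 3
14: 11 → 1
11: none → 0
23: none → 0
40: none → 0
Total inversions: 6 + 6 + 2 + 4 + 3 + 1 + 0 + 0 + 0 = 22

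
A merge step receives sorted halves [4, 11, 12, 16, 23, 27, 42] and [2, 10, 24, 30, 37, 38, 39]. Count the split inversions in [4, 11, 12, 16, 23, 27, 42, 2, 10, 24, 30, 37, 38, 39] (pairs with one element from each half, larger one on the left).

19 cross-inversions

For each element r of the right run, count left-run elements greater than r:
r = 2: 4, 11, 12, 16, 23, 27, 42 → 7
r = 10: 11, 12, 16, 23, 27, 42 → 6
r = 24: 27, 42 → 2
r = 30: 42 → 1
r = 37: 42 → 1
r = 38: 42 → 1
r = 39: 42 → 1
Cross-inversions: 7 + 6 + 2 + 1 + 1 + 1 + 1 = 19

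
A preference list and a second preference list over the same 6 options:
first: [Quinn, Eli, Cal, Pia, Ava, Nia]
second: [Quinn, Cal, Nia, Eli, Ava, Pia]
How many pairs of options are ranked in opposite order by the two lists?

Assign each item its position (1..6) in the first ordering, then rewrite the second ordering as that position sequence:
positions: Quinn→1, Eli→2, Cal→3, Pia→4, Ava→5, Nia→6
second ordering as positions: [1, 3, 6, 2, 5, 4]
Discordant pairs = inversions in this position sequence.
1: 0
3: 2 → 1
6: 2, 5, 4 → 3
2: 0
5: 4 → 1
4: 0
Total: 0 + 1 + 3 + 0 + 1 + 0 = 5

5 pairs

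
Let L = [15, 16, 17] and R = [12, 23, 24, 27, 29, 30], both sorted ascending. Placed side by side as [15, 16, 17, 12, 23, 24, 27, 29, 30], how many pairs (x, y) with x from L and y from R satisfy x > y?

Count, for every r in R, how many entries of L exceed r:
r = 12: 15, 16, 17 → 3
r = 23: none → 0
r = 24: none → 0
r = 27: none → 0
r = 29: none → 0
r = 30: none → 0
Cross-inversions: 3 + 0 + 0 + 0 + 0 + 0 = 3

3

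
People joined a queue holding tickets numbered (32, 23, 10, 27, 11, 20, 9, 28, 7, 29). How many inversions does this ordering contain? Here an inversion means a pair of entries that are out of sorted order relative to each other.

26 inversions

Count, for each position, how many later elements it exceeds:
32: 9
23: 5
10: 2
27: 4
11: 2
20: 2
9: 1
28: 1
7: 0
29: 0
Sum: 9 + 5 + 2 + 4 + 2 + 2 + 1 + 1 + 0 + 0 = 26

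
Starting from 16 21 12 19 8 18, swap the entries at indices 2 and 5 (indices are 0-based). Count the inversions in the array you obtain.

Positions 2 and 5 hold 12 and 18; after swapping, the array is [16, 21, 18, 19, 8, 12].
For each element, count later entries that are smaller:
16 → 8, 12 → 2
21 → 18, 19, 8, 12 → 4
18 → 8, 12 → 2
19 → 8, 12 → 2
8 → none → 0
12 → none → 0
Sum: 2 + 4 + 2 + 2 + 0 + 0 = 10

Inversions: 10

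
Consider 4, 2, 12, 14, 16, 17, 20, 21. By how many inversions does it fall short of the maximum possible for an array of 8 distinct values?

Maximum inversions for 8 distinct elements is C(8, 2) = 8·7/2 = 28.
Current inversions — for each element, count later smaller elements:
4: 1
2: 0
12: 0
14: 0
16: 0
17: 0
20: 0
21: 0
Current total: 1 + 0 + 0 + 0 + 0 + 0 + 0 + 0 = 1
Shortfall: 28 − 1 = 27

27 inversions short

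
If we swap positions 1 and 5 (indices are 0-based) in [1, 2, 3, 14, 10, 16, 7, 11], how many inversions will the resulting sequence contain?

Inversions: 13

Positions 1 and 5 hold 2 and 16; after swapping, the array is [1, 16, 3, 14, 10, 2, 7, 11].
Count, for each position, how many later elements it exceeds:
1 → none → 0
16 → 3, 14, 10, 2, 7, 11 → 6
3 → 2 → 1
14 → 10, 2, 7, 11 → 4
10 → 2, 7 → 2
2 → none → 0
7 → none → 0
11 → none → 0
Sum: 0 + 6 + 1 + 4 + 2 + 0 + 0 + 0 = 13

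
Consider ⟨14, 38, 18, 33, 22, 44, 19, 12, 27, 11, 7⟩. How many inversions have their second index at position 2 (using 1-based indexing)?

The element at index 2 is 38.
Elements before it: 14
None of them are larger than 38.

0 such elements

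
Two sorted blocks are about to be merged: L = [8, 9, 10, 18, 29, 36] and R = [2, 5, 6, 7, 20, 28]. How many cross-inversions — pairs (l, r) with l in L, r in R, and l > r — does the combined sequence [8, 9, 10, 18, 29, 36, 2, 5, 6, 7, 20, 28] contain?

For each element r of the right run, count left-run elements greater than r:
r = 2: 8, 9, 10, 18, 29, 36 → 6
r = 5: 8, 9, 10, 18, 29, 36 → 6
r = 6: 8, 9, 10, 18, 29, 36 → 6
r = 7: 8, 9, 10, 18, 29, 36 → 6
r = 20: 29, 36 → 2
r = 28: 29, 36 → 2
Cross-inversions: 6 + 6 + 6 + 6 + 2 + 2 = 28

There are 28 split inversions.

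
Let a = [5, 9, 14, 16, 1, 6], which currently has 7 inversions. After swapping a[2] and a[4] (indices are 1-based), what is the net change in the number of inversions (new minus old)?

Positions 2 and 4 hold 9 and 16; after swapping, the array is [5, 16, 14, 9, 1, 6].
Element-by-element contributions:
5: 1
16: 4
14: 3
9: 2
1: 0
6: 0
Sum: 1 + 4 + 3 + 2 + 0 + 0 = 10
Change: 10 − 7 = +3

+3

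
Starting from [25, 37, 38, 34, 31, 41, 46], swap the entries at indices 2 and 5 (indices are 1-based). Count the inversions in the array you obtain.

2

Positions 2 and 5 hold 37 and 31; after swapping, the array is [25, 31, 38, 34, 37, 41, 46].
For each element, count later entries that are smaller:
25 → none → 0
31 → none → 0
38 → 34, 37 → 2
34 → none → 0
37 → none → 0
41 → none → 0
46 → none → 0
Sum: 0 + 0 + 2 + 0 + 0 + 0 + 0 = 2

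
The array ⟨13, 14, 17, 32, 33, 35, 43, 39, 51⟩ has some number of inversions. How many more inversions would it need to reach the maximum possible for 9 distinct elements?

35 inversions short

Maximum inversions for 9 distinct elements is C(9, 2) = 9·8/2 = 36.
Current inversions — for each element, count later smaller elements:
13: 0
14: 0
17: 0
32: 0
33: 0
35: 0
43: 1
39: 0
51: 0
Current total: 0 + 0 + 0 + 0 + 0 + 0 + 1 + 0 + 0 = 1
Shortfall: 36 − 1 = 35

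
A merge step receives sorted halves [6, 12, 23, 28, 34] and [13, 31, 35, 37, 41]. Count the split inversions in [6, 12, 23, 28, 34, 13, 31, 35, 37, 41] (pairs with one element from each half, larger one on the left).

4

Count, for every r in R, how many entries of L exceed r:
r = 13: 23, 28, 34 → 3
r = 31: 34 → 1
r = 35: none → 0
r = 37: none → 0
r = 41: none → 0
Cross-inversions: 3 + 1 + 0 + 0 + 0 = 4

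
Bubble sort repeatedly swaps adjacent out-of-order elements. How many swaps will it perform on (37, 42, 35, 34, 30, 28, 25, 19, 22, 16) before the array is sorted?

Each adjacent swap fixes exactly one inversion, so the minimum swap count equals the number of inversions.
Count inversions — for each element, later elements that are smaller:
37: 35, 34, 30, 28, 25, 19, 22, 16 → 8
42: 35, 34, 30, 28, 25, 19, 22, 16 → 8
35: 34, 30, 28, 25, 19, 22, 16 → 7
34: 30, 28, 25, 19, 22, 16 → 6
30: 28, 25, 19, 22, 16 → 5
28: 25, 19, 22, 16 → 4
25: 19, 22, 16 → 3
19: 16 → 1
22: 16 → 1
16: none → 0
Total inversions: 8 + 8 + 7 + 6 + 5 + 4 + 3 + 1 + 1 + 0 = 43

Swaps: 43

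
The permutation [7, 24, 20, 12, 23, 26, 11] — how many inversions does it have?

9 inversions

For each element, count later entries that are smaller:
7 → none → 0
24 → 20, 12, 23, 11 → 4
20 → 12, 11 → 2
12 → 11 → 1
23 → 11 → 1
26 → 11 → 1
11 → none → 0
Sum: 0 + 4 + 2 + 1 + 1 + 1 + 0 = 9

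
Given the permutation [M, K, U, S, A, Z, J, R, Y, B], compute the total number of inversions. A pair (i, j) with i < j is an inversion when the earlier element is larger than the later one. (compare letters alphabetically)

23 out-of-order pairs

For each element, count later entries that are smaller:
M: 4
K: 3
U: 5
S: 4
A: 0
Z: 4
J: 1
R: 1
Y: 1
B: 0
Sum: 4 + 3 + 5 + 4 + 0 + 4 + 1 + 1 + 1 + 0 = 23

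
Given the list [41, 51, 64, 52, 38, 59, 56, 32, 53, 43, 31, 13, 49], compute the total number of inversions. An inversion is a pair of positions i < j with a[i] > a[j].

Count, for each position, how many later elements it exceeds:
41: 4
51: 6
64: 10
52: 6
38: 3
59: 7
56: 6
32: 2
53: 4
43: 2
31: 1
13: 0
49: 0
Sum: 4 + 6 + 10 + 6 + 3 + 7 + 6 + 2 + 4 + 2 + 1 + 0 + 0 = 51

51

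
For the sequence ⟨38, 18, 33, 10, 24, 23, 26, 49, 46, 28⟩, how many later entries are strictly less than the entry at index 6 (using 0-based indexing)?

0

The element at index 6 is 26.
Elements after it: 49, 46, 28
None of them are smaller than 26.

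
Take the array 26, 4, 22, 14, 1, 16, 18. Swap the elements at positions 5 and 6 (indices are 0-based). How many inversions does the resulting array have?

13

Positions 5 and 6 hold 16 and 18; after swapping, the array is [26, 4, 22, 14, 1, 18, 16].
Count, for each position, how many later elements it exceeds:
26 → 4, 22, 14, 1, 18, 16 → 6
4 → 1 → 1
22 → 14, 1, 18, 16 → 4
14 → 1 → 1
1 → none → 0
18 → 16 → 1
16 → none → 0
Sum: 6 + 1 + 4 + 1 + 0 + 1 + 0 = 13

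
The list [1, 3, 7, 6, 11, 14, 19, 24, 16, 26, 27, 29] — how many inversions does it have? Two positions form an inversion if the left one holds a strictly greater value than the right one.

Element-by-element contributions:
1: 0
3: 0
7: 1
6: 0
11: 0
14: 0
19: 1
24: 1
16: 0
26: 0
27: 0
29: 0
Sum: 0 + 0 + 1 + 0 + 0 + 0 + 1 + 1 + 0 + 0 + 0 + 0 = 3

3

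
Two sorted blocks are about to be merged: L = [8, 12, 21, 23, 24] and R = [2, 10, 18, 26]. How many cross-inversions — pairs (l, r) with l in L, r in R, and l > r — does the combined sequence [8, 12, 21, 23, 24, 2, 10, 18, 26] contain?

Take each right-half value and tally the left-half values above it:
r = 2: 8, 12, 21, 23, 24 → 5
r = 10: 12, 21, 23, 24 → 4
r = 18: 21, 23, 24 → 3
r = 26: none → 0
Cross-inversions: 5 + 4 + 3 + 0 = 12

12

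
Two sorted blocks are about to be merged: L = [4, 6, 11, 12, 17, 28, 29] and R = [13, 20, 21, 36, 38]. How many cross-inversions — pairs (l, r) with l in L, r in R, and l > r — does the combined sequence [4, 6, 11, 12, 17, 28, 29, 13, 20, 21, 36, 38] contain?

There are 7 cross-inversions.

Take each right-half value and tally the left-half values above it:
r = 13: 17, 28, 29 → 3
r = 20: 28, 29 → 2
r = 21: 28, 29 → 2
r = 36: none → 0
r = 38: none → 0
Cross-inversions: 3 + 2 + 2 + 0 + 0 = 7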